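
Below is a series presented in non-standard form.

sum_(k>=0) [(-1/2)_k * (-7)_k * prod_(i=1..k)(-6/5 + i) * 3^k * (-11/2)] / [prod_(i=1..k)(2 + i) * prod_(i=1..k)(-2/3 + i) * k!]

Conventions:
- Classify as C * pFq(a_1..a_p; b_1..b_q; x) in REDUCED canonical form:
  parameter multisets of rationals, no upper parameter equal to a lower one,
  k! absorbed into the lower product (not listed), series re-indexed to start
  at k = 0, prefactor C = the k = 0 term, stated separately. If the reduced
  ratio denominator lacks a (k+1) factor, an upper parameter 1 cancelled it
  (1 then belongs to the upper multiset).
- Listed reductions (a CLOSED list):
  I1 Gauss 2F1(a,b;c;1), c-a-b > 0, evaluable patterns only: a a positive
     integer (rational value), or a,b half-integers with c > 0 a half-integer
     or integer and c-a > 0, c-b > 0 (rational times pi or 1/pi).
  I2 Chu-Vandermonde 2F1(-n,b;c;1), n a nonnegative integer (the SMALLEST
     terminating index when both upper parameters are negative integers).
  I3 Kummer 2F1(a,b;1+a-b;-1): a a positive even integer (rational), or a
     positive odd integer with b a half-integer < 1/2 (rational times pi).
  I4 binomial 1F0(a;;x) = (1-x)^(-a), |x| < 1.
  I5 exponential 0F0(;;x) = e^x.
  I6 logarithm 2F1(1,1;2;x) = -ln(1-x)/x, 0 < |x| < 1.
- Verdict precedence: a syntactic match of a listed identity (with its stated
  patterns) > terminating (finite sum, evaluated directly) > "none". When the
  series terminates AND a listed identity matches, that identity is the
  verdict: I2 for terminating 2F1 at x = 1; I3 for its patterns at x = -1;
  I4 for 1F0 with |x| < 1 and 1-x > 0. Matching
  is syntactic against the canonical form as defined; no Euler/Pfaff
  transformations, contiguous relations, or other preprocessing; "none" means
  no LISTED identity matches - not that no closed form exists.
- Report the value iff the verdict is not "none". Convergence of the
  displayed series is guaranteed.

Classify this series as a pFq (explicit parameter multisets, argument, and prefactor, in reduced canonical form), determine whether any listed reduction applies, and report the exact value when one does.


Canonical form: C = -11/2 times 3F2 with upper {-7, -1/2, -1/5}, lower {1/3, 3}, x = 3. Verdict: terminating at k = 7: the factor (-7)_k kills every later term; summing the 8 survivors is exact. Hence: 399640668559/166400000000.

The tell: x = 3 and the running product (C = -11/2) telescopes to a rising factorial.
Step ratio: r(k) = 3 * (k-7) (k-1/2) (k-1/5) / [(k+1/3) (k+3) (k+1)] - poly over poly, x = 3 from leading terms; C = -11/2 at k = 0.


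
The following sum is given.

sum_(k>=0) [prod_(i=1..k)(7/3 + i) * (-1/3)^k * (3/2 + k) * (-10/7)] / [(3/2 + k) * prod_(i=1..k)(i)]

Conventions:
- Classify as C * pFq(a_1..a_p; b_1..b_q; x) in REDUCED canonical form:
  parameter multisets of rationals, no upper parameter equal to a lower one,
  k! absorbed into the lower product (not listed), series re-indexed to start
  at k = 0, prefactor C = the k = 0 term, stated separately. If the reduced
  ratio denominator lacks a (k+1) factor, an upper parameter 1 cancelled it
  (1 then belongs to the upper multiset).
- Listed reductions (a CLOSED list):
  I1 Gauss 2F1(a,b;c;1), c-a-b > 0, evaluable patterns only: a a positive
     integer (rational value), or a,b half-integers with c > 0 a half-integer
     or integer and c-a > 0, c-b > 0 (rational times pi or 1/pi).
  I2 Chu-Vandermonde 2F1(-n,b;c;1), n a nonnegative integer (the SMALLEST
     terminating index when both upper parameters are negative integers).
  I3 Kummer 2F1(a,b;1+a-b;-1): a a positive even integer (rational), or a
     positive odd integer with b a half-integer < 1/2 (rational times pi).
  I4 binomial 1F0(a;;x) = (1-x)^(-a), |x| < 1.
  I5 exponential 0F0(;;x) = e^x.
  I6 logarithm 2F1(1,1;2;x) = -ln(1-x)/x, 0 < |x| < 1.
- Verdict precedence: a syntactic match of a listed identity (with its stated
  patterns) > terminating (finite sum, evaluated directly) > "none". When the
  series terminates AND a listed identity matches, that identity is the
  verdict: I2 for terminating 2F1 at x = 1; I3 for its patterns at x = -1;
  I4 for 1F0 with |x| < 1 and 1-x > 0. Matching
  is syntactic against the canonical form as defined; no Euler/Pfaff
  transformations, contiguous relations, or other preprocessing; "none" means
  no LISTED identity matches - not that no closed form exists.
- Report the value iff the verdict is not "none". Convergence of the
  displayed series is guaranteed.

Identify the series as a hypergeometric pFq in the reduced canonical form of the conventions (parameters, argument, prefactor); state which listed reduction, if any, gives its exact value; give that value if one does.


This is -10/7 * 1F0(10/3; -; -1/3) in reduced canonical form. Verdict at x = -1/3: binomial (I4) matches (the 1F0 binomial series: exponent -10/3, x = -1/3). Exact value: (-10/7) * (4/3)^(-10/3).

Structural cue: with t_0 = -10/7, the running product (C = -10/7) telescopes to a rising factorial.
Consecutive-term ratio: r(k) = (-1/3) * (k+10/3) / [(k+1)] ; factor over Q: parameters, x = (-1/3), and C = -10/7.


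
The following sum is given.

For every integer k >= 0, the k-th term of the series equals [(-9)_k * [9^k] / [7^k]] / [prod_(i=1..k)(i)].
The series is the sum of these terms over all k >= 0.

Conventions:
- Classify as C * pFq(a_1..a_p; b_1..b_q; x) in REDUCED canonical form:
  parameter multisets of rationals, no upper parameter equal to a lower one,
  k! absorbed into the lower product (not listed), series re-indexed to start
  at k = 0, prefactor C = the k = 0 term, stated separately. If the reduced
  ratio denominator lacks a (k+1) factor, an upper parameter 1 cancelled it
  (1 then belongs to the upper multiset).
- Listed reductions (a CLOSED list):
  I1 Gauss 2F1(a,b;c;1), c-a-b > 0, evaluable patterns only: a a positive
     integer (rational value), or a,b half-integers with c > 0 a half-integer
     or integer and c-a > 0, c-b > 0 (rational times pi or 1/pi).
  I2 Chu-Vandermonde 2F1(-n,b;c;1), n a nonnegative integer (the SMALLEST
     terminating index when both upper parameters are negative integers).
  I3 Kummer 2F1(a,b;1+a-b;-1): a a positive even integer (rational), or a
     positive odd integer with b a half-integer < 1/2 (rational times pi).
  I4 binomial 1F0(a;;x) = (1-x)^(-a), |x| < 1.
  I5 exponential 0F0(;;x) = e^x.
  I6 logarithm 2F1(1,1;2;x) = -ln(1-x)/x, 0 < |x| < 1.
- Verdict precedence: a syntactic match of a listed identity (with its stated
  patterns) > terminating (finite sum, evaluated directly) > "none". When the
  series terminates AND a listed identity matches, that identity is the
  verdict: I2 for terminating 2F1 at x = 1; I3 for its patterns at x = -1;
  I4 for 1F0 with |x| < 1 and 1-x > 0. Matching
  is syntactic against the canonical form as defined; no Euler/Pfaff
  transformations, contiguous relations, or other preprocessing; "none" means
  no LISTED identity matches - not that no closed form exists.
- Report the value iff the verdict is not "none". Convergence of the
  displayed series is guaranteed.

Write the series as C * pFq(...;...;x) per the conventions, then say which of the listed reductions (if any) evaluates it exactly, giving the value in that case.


At argument 9/7: a 1F0 with upper {-9}, lower {-}, scaled by C = 1. Verdict: terminating - upper parameter -9 makes this a finite sum (last index 9), evaluated exactly. Value: -512/40353607.

First insight: x = (9/7) and the two geometric factors (C = 1) combine into one argument.
Ratio: r(k) = (9/7) * (k-9) / [(k+1)] - rational in k. x = (9/7); t_0 = 1; negate the roots.


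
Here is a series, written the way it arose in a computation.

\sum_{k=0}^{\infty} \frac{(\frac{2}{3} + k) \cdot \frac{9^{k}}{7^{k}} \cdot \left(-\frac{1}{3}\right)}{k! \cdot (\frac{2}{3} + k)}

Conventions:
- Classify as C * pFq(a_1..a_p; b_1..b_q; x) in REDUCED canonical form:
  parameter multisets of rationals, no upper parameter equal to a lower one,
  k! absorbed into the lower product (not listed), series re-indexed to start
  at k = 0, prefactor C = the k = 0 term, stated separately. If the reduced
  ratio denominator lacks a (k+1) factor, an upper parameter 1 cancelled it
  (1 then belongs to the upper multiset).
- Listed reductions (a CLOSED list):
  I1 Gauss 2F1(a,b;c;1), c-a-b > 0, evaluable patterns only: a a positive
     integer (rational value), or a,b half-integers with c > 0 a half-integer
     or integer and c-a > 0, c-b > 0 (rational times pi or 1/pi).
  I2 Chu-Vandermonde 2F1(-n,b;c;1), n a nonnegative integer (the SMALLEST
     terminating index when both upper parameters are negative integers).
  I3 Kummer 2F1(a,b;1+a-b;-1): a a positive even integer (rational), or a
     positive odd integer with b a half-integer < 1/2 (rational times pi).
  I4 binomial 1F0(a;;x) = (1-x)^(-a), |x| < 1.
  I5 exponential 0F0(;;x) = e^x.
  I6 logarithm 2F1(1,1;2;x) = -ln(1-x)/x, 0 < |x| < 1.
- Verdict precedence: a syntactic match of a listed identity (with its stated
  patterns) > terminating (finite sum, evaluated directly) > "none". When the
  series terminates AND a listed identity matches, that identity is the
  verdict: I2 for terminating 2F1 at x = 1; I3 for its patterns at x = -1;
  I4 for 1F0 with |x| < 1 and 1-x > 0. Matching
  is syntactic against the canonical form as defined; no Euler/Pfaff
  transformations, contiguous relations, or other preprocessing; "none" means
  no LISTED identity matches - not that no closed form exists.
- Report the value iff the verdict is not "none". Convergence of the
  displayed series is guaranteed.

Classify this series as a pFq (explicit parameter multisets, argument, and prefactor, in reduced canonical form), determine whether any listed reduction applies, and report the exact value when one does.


Reduced: x = \frac{9}{7}, 0F0, upper = {-}, lower = {-}, C = -\frac{1}{3}. Verdict (x = \frac{9}{7}): exponential (I5) applies (the 0F0 exponential series at x = \frac{9}{7}). Hence: \left(-\frac{1}{3}\right) \cdot e^{\frac{9}{7}}.

Key step: t_0 being -\frac{1}{3}, k + 2/3 divides numerator and denominator alike; C = -1/3 after cancelling.
Consecutive-term ratio: r(k) = \frac{9}{7} * 1 / [(k+1)] - rational in k. x = \frac{9}{7}; t_0 = -\frac{1}{3}; negate the roots.


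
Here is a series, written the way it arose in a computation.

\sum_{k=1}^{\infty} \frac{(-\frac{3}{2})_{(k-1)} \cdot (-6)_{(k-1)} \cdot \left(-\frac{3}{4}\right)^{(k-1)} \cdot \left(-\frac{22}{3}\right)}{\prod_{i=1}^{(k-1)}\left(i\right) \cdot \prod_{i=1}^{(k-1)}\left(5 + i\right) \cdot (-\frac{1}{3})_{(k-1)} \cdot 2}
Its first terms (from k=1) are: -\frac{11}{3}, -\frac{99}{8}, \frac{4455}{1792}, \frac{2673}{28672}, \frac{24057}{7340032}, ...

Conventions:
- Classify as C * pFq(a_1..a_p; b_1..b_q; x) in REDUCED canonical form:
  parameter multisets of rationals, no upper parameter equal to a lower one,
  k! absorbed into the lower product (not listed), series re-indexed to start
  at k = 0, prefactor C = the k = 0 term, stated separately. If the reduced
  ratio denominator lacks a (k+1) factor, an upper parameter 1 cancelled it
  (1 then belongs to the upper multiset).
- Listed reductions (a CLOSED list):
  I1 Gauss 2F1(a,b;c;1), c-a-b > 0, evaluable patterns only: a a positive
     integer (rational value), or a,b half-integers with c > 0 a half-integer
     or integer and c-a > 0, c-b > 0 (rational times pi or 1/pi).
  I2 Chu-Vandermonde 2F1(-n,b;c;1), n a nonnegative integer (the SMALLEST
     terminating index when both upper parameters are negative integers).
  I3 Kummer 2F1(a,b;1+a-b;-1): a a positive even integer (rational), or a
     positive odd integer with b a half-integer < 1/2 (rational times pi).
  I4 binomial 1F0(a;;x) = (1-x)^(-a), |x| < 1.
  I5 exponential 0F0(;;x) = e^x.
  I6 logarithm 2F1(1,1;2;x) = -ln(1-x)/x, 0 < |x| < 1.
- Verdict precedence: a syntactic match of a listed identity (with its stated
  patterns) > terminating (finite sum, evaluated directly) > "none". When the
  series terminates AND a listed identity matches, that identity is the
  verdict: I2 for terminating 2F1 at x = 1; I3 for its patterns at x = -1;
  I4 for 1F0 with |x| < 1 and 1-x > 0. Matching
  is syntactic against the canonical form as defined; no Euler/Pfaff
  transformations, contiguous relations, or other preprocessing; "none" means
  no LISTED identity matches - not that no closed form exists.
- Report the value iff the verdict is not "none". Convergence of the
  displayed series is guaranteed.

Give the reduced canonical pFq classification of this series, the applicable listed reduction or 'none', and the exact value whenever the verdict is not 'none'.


This is -\frac{11}{3} * 2F2(-6, -\frac{3}{2}; -\frac{1}{3}, 6; -\frac{3}{4}) in reduced canonical form. Verdict: terminating - upper -6 stops the sum at k = 6; the 7 terms are added exactly. Value: -\frac{119225206423}{8858370048}.

Key observation: x = -\frac{3}{4} and the lower running product (prefactor -11/3) is a rising factorial.
Ratio: r(k) = -\frac{3}{4} * (k-6) (k-\frac{3}{2}) / [(k-\frac{1}{3}) (k+6) (k+1)] - rational in k, leading ratio -\frac{3}{4}; with t_0 = -\frac{11}{3}, classification follows.


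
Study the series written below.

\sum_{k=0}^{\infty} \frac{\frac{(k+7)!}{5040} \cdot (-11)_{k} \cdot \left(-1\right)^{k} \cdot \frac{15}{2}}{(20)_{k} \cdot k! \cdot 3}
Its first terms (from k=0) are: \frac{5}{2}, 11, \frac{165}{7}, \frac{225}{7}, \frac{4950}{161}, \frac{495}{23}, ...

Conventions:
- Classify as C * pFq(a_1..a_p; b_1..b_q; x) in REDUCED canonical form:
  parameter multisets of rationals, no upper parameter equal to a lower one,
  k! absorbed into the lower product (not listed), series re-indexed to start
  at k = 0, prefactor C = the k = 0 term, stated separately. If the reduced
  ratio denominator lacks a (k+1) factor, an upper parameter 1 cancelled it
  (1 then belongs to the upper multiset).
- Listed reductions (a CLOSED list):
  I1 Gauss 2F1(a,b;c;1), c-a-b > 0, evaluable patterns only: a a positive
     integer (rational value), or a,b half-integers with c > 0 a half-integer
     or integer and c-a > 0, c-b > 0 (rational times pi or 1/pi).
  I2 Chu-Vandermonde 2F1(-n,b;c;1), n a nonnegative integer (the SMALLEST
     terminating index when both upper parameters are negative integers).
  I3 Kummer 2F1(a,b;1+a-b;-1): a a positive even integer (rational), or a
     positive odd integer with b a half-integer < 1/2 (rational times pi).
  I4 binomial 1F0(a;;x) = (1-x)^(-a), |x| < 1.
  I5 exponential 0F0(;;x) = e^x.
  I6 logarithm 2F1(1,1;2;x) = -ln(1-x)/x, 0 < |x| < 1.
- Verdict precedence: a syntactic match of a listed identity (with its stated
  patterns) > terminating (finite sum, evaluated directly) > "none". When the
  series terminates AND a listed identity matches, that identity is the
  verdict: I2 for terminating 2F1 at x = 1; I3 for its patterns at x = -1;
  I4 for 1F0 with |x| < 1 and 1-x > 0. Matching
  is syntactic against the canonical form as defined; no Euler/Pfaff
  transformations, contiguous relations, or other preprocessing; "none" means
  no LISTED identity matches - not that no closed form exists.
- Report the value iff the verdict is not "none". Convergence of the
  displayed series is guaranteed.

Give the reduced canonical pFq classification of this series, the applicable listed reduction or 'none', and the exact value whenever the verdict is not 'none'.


With C = \frac{5}{2}: the canonical form is 2F1(-11, 8; 20; -1). Verdict: this is Kummer's theorem (I3) (x = -1; c = 20 equals 1+a-b for upper {-11, 8}: listed pattern). Its exact value is \frac{969}{7}.

Structural cue: with t_0 = \frac{5}{2}, the constant factors (C = 5/2, x = -1) combine into one prefactor.
Step ratio: r(k) = -1 * (k-11) (k+8) / [(k+20) (k+1)] - rational; roots negated = parameters, x = -1, C = \frac{5}{2}.


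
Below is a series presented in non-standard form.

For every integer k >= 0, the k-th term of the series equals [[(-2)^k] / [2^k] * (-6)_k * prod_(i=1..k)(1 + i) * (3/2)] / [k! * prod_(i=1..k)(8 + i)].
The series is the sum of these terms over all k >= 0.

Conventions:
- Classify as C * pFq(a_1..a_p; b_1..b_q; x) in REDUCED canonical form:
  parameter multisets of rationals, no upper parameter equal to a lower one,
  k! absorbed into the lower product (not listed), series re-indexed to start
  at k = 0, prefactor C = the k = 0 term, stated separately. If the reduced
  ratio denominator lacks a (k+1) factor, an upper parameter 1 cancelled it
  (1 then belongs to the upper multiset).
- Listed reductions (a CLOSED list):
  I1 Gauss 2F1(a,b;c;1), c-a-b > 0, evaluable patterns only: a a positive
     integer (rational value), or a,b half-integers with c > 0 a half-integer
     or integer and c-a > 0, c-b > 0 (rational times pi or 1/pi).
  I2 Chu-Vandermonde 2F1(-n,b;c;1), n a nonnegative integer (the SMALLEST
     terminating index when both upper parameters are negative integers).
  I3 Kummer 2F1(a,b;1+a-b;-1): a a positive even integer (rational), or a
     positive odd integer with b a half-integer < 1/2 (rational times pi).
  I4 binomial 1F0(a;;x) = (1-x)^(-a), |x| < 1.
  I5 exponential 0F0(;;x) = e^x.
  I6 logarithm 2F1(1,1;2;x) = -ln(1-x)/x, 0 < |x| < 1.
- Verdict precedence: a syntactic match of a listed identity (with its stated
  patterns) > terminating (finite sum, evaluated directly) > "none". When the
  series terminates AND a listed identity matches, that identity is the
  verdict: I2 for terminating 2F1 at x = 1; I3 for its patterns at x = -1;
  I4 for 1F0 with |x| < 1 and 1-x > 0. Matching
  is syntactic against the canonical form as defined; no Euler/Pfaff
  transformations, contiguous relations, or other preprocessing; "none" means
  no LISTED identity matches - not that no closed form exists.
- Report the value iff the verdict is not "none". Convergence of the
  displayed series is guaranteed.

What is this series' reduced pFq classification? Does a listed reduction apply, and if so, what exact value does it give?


The series (x = -1) is 2F1: upper {-6, 2}, lower {9}, prefactor 3/2. Verdict (x = -1): Kummer (I3) applies (x = -1; c = 9 equals 1+a-b for upper {-6, 2}: listed pattern). Value: 6.

Structural cue: x = (-1) and the lower running product (C = 3/2, x = -1) is a rising factorial.
Adjacent-term ratio: r(k) = (-1) * (k-6) (k+2) / [(k+9) (k+1)] - poly over poly, x = (-1) from leading terms; C = 3/2 at k = 0.


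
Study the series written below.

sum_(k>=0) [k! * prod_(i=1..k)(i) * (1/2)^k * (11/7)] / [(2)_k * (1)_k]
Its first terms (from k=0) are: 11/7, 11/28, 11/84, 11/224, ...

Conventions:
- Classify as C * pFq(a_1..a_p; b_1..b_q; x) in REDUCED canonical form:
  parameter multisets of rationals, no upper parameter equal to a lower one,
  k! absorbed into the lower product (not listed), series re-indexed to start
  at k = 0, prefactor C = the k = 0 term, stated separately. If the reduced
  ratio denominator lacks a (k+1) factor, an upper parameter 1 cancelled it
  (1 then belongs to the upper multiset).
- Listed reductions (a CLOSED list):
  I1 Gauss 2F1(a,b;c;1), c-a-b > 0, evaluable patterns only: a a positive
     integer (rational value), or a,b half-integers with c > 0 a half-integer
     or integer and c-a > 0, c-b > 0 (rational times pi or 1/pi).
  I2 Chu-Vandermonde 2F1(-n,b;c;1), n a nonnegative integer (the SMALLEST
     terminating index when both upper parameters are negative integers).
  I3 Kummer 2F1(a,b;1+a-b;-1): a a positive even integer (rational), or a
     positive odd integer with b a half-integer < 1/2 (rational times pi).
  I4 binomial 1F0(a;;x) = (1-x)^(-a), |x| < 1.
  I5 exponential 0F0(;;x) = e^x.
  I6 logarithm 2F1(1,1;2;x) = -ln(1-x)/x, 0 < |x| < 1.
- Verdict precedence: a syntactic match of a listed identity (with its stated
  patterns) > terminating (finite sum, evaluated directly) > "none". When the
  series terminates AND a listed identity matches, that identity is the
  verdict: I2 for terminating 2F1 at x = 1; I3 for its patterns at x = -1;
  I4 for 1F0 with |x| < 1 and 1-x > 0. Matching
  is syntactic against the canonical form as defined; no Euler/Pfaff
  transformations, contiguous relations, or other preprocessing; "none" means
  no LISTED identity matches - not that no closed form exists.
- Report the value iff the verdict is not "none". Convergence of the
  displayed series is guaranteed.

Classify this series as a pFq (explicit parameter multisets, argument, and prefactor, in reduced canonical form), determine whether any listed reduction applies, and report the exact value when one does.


First insight: t_0 = 11/7 here, and the running product (C = 11/7, x = 1/2) telescopes to a rising factorial.
Consecutive-term ratio: r(k) = (1/2) * (k+1) (k+1) / [(k+2) (k+1)] - rational in k, leading ratio (1/2); with t_0 = 11/7, classification follows.

At argument 1/2: a 2F1 with upper {1, 1}, lower {2}, scaled by C = 11/7. Verdict: the logarithmic series (I6) applies (the logarithm: parameters (1,1;2), x = 1/2). Sum: (-22/7) * ln(1/2).


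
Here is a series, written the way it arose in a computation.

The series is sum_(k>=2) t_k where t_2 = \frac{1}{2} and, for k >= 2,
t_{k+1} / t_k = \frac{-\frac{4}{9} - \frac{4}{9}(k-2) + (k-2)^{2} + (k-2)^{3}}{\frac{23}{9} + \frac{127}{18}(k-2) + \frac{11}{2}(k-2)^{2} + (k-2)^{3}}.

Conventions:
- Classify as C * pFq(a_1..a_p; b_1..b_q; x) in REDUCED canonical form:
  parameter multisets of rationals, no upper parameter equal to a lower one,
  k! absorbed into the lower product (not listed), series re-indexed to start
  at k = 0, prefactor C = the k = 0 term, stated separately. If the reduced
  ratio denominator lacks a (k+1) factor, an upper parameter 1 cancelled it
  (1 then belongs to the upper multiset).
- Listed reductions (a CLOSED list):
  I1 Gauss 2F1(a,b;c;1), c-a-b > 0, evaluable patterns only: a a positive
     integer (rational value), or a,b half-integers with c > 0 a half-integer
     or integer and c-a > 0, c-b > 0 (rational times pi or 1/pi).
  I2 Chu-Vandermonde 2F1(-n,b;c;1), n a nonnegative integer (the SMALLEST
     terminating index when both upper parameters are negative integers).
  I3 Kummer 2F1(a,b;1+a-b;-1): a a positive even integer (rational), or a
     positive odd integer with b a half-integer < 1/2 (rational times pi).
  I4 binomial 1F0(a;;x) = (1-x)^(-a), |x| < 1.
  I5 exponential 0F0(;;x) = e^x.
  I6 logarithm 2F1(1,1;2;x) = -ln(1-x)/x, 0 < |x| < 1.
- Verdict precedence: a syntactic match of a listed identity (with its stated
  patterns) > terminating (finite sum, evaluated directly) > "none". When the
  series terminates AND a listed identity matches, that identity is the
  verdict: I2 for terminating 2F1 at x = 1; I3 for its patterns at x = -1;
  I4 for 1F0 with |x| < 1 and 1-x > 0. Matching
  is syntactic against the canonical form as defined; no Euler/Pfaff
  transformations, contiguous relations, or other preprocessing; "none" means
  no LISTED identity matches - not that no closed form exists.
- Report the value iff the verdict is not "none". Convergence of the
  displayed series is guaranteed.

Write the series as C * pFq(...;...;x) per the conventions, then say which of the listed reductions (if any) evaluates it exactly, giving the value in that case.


The tell: t_0 = \frac{1}{2} here, and factor the ratio over Q (C = 1/2): negated roots = parameters.
Step ratio: r(k) = 1 * (k-\frac{2}{3}) (k+1) / [(k+\frac{23}{6}) (k+1)] - rational in k, leading ratio 1; with t_0 = \frac{1}{2}, classification follows.

Prefactor \frac{1}{2}, argument 1: 2F1 with upper {-\frac{2}{3}, 1} over lower {\frac{23}{6}}. Verdict at x = 1: the Gauss summation I1 matches (x = 1: the Gamma ratio telescopes since c-a-b = 7/2 > 0 and a = 1 in Z>0). Value: \frac{17}{42}.


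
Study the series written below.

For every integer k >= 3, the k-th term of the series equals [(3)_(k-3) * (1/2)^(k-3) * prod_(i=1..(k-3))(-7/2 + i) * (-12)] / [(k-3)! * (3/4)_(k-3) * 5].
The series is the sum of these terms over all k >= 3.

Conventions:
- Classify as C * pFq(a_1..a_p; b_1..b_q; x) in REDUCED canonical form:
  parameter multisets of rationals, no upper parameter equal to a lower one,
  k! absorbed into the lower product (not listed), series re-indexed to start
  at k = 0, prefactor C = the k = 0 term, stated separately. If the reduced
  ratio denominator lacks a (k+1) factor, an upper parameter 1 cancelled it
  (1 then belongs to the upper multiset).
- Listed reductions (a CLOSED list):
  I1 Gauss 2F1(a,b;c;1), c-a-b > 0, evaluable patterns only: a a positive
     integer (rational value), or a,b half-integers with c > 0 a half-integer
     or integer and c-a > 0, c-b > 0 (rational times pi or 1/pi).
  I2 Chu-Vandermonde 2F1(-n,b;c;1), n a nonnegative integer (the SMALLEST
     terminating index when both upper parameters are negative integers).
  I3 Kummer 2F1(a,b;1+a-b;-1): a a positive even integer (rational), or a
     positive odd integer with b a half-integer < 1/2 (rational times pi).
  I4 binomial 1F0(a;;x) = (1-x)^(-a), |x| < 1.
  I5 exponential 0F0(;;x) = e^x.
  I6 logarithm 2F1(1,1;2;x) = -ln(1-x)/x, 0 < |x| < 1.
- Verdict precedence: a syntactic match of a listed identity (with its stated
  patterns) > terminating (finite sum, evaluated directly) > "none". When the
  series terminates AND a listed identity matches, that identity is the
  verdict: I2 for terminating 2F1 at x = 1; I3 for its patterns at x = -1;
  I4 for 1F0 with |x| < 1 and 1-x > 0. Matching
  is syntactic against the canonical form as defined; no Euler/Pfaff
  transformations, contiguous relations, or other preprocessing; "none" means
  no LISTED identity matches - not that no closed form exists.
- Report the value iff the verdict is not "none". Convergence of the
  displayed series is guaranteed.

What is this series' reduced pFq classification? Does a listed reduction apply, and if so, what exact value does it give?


At argument 1/2: a 2F1 with upper {-5/2, 3}, lower {3/4}, scaled by C = -12/5. Verdict: none - at argument 1/2 the multisets {-5/2, 3} ; {3/4} match no listed identity.

The tell: with t_0 = -12/5, the running product (C = -12/5) telescopes to a rising factorial.
Ratio: r(k) = (1/2) * (k-5/2) (k+3) / [(k+3/4) (k+1)] - poly over poly, x = (1/2) from leading terms; C = -12/5 at k = 0.


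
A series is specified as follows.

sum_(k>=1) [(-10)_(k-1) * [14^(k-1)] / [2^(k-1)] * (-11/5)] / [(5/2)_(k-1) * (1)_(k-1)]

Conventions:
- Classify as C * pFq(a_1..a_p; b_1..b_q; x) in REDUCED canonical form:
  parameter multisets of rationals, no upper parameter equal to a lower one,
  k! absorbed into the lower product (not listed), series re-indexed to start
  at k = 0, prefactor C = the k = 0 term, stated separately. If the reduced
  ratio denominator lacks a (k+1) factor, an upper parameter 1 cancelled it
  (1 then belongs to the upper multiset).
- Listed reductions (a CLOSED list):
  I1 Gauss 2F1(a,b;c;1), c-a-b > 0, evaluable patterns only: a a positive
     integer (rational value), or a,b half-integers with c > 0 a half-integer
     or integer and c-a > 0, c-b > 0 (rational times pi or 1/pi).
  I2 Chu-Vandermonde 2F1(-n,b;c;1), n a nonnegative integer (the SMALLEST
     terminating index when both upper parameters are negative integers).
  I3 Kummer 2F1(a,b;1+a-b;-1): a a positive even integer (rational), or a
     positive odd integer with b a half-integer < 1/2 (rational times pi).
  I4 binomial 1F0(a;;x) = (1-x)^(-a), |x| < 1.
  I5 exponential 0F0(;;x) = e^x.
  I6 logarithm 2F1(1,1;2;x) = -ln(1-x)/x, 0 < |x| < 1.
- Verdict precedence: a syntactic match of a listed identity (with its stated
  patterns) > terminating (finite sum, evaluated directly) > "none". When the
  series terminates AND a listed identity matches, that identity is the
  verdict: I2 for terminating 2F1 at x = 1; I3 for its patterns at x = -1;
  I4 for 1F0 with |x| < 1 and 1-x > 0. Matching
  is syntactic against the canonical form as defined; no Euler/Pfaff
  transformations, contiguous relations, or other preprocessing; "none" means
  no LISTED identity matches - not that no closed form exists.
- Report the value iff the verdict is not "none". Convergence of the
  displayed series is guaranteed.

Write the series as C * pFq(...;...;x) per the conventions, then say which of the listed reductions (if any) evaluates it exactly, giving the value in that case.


At argument 7: a 1F1 with upper {-10}, lower {5/2}, scaled by C = -11/5. Verdict: terminating. (-10)_k vanishes past k = 10, leaving a 11-term sum, computed directly. Value: 35297/928625.

Structural cue: x = 7 and the two k-th powers (prefactor -11/5) combine into one argument.
Term ratio: r(k) = 7 * (k-10) / [(k+5/2) (k+1)] - rational; roots negated = parameters, x = 7, C = -11/5.


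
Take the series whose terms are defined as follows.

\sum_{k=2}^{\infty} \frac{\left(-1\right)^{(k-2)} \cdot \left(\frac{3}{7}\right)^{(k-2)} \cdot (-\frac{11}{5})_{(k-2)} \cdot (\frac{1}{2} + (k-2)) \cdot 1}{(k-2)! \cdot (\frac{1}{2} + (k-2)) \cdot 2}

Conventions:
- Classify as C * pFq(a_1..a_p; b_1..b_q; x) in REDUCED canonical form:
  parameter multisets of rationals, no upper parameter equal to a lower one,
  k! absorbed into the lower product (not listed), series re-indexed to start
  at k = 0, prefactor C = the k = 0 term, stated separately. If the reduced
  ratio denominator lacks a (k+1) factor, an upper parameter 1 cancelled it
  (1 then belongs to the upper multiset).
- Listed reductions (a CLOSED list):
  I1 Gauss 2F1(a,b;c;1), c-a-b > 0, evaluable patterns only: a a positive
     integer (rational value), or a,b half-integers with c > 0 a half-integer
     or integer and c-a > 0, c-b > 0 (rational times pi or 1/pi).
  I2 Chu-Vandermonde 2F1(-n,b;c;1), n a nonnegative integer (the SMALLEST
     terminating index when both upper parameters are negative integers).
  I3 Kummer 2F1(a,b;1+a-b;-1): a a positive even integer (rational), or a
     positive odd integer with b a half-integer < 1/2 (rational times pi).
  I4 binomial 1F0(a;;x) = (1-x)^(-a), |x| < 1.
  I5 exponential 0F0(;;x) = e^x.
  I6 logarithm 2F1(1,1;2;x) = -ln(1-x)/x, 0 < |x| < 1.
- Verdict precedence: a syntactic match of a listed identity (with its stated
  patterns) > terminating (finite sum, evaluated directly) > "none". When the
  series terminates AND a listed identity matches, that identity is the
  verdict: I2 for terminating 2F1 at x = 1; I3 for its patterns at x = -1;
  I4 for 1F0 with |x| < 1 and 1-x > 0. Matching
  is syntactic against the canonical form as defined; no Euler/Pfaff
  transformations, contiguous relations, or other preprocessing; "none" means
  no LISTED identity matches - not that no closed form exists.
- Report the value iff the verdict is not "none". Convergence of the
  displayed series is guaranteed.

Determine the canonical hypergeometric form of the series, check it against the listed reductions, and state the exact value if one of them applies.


The series (x = -\frac{3}{7}) is 1F0: upper {-\frac{11}{5}}, lower {-}, prefactor \frac{1}{2}. Verdict: this is the I4 binomial reduction (the 1F0 binomial series: exponent 11/5, x = -\frac{3}{7}). Sum: \frac{1}{2} \cdot \left(\frac{10}{7}\right)^{\frac{11}{5}}.

Structural cue: t_0 = \frac{1}{2} here, and the (-1)^k factor (prefactor 1/2) folds into the argument's sign.
Ratio: r(k) = -\frac{3}{7} * (k-\frac{11}{5}) / [(k+1)] - rational in k, leading ratio -\frac{3}{7}; with t_0 = \frac{1}{2}, classification follows.


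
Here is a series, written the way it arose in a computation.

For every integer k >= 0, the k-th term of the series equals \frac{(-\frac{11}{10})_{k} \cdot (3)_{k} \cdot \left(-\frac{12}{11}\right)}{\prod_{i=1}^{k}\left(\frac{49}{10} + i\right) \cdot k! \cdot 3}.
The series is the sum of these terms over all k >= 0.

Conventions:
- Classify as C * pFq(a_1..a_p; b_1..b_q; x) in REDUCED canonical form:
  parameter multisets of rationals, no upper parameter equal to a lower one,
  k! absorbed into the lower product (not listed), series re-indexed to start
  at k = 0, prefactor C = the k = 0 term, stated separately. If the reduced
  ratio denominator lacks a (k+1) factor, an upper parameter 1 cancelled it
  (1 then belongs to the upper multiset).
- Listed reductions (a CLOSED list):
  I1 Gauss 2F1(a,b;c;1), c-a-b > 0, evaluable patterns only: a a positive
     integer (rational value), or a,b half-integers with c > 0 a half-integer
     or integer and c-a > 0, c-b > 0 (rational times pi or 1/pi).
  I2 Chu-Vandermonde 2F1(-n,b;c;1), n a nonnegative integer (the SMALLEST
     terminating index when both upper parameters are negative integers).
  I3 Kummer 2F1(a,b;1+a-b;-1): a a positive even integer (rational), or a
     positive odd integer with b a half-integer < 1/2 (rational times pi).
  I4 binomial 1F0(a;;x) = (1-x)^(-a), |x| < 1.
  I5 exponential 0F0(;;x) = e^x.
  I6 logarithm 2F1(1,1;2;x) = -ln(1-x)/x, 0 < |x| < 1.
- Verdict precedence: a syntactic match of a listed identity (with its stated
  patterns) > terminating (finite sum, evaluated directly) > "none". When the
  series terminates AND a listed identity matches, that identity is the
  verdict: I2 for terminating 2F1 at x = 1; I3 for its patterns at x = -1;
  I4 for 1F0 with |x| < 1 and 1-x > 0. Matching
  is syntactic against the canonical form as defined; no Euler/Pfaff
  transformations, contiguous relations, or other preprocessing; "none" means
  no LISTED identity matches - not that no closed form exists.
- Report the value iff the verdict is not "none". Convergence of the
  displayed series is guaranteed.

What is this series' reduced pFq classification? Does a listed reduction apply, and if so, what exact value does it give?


This is -\frac{4}{11} * 2F1(-\frac{11}{10}, 3; \frac{59}{10}; 1) in reduced canonical form. Verdict: this is the Gauss summation I1 (x = 1: the Gamma ratio telescopes since c-a-b = 4 > 0 and a = 3 in Z>0). Exact value: -\frac{18473}{110000}.

Structural cue: x = 1 and the lower running product (prefactor -4/11) is a rising factorial.
Consecutive-term ratio: r(k) = 1 * (k-\frac{11}{10}) (k+3) / [(k+\frac{59}{10}) (k+1)] - rational; roots negated = parameters, x = 1, C = -\frac{4}{11}.


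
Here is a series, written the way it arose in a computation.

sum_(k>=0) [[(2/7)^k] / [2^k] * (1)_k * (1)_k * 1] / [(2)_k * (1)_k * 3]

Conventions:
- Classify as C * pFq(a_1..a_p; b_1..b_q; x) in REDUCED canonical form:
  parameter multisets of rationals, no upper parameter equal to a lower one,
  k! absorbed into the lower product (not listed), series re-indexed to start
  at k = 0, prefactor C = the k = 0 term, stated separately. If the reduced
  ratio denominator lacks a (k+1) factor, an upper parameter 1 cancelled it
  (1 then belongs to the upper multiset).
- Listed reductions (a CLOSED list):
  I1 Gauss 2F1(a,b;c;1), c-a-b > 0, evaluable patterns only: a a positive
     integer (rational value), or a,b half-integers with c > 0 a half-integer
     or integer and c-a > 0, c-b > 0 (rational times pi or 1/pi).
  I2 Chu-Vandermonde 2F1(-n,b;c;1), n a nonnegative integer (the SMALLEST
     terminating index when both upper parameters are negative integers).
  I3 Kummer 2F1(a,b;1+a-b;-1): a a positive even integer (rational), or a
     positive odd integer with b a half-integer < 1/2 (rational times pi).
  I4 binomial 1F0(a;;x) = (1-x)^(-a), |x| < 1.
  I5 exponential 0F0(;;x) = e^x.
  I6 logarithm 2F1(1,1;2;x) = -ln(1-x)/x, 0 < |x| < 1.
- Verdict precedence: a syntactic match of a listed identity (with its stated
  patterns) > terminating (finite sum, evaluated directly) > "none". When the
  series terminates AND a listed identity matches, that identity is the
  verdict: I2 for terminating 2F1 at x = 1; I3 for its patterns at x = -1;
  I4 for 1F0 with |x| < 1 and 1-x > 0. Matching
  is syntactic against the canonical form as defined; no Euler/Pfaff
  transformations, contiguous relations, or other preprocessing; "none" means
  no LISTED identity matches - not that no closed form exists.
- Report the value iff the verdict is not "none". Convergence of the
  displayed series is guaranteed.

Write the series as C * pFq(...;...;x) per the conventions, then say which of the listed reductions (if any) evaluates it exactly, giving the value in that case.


x = 1/7 here; the reduced form reads 2F1, upper {1, 1}, lower {2}, C = 1/3. Verdict at x = 1/7: logarithm (I6) matches (the logarithm: parameters (1,1;2), x = 1/7). Its exact value is (-7/3) * ln(6/7).

Key step: with t_0 = 1/3, the two k-th powers (C = 1/3) combine into one argument.
Adjacent-term ratio: r(k) = (1/7) * (k+1) (k+1) / [(k+2) (k+1)] - poly over poly, x = (1/7) from leading terms; C = 1/3 at k = 0.


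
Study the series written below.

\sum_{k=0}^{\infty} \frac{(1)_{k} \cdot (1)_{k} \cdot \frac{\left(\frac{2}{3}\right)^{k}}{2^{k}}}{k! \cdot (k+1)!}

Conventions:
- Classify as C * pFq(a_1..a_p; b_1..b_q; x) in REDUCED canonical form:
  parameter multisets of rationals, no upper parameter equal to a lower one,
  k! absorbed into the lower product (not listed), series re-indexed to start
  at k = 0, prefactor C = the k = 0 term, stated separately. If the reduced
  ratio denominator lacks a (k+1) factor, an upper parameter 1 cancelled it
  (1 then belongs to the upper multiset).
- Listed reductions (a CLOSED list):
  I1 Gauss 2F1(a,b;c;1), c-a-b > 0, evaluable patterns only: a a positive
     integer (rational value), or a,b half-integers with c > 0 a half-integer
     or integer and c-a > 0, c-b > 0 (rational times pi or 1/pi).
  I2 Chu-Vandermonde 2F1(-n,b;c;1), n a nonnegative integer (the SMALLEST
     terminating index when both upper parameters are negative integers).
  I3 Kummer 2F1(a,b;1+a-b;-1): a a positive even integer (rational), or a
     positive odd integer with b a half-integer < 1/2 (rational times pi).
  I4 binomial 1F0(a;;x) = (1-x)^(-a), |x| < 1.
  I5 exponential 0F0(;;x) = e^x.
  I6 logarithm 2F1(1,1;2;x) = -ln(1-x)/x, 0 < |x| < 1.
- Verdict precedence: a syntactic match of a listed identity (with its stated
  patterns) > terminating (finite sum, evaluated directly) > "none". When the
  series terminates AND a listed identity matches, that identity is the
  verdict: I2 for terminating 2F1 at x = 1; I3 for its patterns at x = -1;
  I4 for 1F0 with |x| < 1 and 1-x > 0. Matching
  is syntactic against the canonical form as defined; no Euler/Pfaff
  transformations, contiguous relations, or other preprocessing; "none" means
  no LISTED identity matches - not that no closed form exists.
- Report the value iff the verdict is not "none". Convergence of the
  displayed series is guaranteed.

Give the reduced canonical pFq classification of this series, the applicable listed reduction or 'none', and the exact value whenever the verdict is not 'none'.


Reduced: x = \frac{1}{3}, 2F1, upper = {1, 1}, lower = {2}, C = 1. Verdict (x = \frac{1}{3}): the I6 logarithm reduction applies (the logarithm: parameters (1,1;2), x = \frac{1}{3}). Value: \left(-3\right) \cdot \ln\left(\frac{2}{3}\right).

Key observation: from the first term 1: the two k-th powers (C = 1, x = 1/3) combine into one argument.
Term ratio: r(k) = \frac{1}{3} * (k+1) (k+1) / [(k+2) (k+1)] - poly over poly, x = \frac{1}{3} from leading terms; C = 1 at k = 0.


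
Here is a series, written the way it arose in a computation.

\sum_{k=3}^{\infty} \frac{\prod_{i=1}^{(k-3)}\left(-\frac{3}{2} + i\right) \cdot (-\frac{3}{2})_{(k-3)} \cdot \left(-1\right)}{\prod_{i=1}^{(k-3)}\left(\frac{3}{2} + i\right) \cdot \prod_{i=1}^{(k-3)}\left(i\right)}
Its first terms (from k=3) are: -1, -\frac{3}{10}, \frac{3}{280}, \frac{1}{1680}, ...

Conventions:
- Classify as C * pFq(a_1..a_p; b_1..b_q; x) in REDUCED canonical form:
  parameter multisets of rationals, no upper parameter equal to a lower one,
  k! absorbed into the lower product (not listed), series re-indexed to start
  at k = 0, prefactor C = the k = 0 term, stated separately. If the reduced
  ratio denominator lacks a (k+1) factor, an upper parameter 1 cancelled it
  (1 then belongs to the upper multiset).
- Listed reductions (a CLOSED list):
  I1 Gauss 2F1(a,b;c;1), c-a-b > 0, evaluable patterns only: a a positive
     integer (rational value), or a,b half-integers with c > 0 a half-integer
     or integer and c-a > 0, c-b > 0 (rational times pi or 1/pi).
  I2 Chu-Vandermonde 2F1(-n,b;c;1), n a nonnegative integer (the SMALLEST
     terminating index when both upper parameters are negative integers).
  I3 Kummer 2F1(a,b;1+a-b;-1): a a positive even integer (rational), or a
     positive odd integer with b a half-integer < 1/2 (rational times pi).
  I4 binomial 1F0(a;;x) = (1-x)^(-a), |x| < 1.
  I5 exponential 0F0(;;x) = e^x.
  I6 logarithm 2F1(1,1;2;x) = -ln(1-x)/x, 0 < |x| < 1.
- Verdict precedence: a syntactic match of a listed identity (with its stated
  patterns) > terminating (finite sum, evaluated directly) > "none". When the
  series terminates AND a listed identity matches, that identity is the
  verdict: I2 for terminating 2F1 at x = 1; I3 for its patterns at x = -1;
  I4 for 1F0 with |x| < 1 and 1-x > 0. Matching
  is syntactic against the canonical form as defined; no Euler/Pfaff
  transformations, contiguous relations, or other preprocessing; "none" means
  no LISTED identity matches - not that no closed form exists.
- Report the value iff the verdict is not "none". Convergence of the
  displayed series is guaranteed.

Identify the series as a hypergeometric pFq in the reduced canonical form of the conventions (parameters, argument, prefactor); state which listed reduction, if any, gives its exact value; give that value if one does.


With C = -1: the canonical form is 2F1(-\frac{3}{2}, -\frac{1}{2}; \frac{5}{2}; 1). Verdict: Gauss's theorem I1 (half-integer case) fires (x = 1; upper {-\frac{3}{2}, -\frac{1}{2}} half-integers, c = \frac{5}{2} in the evaluable pattern). Sum: \left(-\frac{105}{256}\right) \cdot \pi.

Structural cue: t_0 = -1 here, and the running product (C = -1, x = 1) telescopes to a rising factorial.
Adjacent-term ratio: r(k) = 1 * (k-\frac{3}{2}) (k-\frac{1}{2}) / [(k+\frac{5}{2}) (k+1)] - rational in k, leading ratio 1; with t_0 = -1, classification follows.
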